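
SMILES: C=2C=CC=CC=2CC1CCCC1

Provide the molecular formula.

Heavy atoms from the SMILES: 12 C.
Implicit hydrogens by atom environment:
  5 × C: 2 H each → 10
  5 × C (aromatic): 1 H each → 5
  1 × C: 1 H
  1 × C (aromatic): no H
  Total hydrogens = 16.
Molecular formula: C12H16

C12H16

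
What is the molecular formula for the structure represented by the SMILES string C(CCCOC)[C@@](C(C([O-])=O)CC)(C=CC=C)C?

Heavy atoms from the SMILES: 15 C, 3 O.
Implicit hydrogens by atom environment:
  6 × C: 2 H each → 12
  4 × C: 1 H each → 4
  3 × C: 3 H each → 9
  2 × C: no H
  2 × O: no H
  1 × O (charge -1): no H
  Total hydrogens = 25.
Net charge -1.
Molecular formula: C15H25O3-

C15H25O3-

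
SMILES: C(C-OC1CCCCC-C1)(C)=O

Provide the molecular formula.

C10H18O2

Heavy atoms from the SMILES: 10 C, 2 O.
Implicit hydrogens by atom environment:
  7 × C: 2 H each → 14
  2 × O: no H
  1 × C: 3 H
  1 × C: 1 H
  1 × C: no H
  Total hydrogens = 18.
Molecular formula: C10H18O2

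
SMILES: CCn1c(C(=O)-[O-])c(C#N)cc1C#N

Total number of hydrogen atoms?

Hydrogens are implicit in SMILES; fill each atom to its normal valence:
  3 × C (aromatic): no H
  3 × C: no H
  2 × N: no H
  1 × C: 3 H
  1 × C: 2 H
  1 × C (aromatic): 1 H
  1 × N (aromatic): no H
  1 × O: no H
  1 × O (charge -1): no H
  Total hydrogens = 6.

6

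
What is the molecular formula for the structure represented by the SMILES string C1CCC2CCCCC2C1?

C10H18

Heavy atoms from the SMILES: 10 C.
Implicit hydrogens by atom environment:
  8 × C: 2 H each → 16
  2 × C: 1 H each → 2
  Total hydrogens = 18.
Molecular formula: C10H18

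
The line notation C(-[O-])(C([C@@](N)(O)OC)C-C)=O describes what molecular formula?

C6H12NO4-

Heavy atoms from the SMILES: 6 C, 1 N, 4 O.
Implicit hydrogens by atom environment:
  2 × C: 3 H each → 6
  2 × C: no H
  2 × O: no H
  1 × C: 2 H
  1 × C: 1 H
  1 × N: 2 H
  1 × O: 1 H
  1 × O (charge -1): no H
  Total hydrogens = 12.
Net charge -1.
Molecular formula: C6H12NO4-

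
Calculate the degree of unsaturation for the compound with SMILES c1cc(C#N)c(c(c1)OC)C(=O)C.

Molecular formula from the SMILES: C10H9NO2.
DoU = (2C + 2 + N − H − X)/2 = (2·10 + 2 + 1 − 9 − 0)/2 = 14/2 = 7.
(Structurally: 1 ring(s) + 6 π bond(s) = 7.)

7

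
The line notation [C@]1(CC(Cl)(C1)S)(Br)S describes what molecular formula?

Heavy atoms from the SMILES: 1 Br, 4 C, 1 Cl, 2 S.
Implicit hydrogens by atom environment:
  2 × C: 2 H each → 4
  2 × C: no H
  2 × S: 1 H each → 2
  1 × Br: no H
  1 × Cl: no H
  Total hydrogens = 6.
Molecular formula: C4H6BrClS2

C4H6BrClS2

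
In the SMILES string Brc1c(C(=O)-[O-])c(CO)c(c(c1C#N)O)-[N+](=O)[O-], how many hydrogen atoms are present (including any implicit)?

4

Hydrogens are implicit in SMILES; fill each atom to its normal valence:
  6 × C (aromatic): no H
  2 × C: no H
  2 × O: 1 H each → 2
  2 × O: no H
  2 × O (charge -1): no H
  1 × Br: no H
  1 × C: 2 H
  1 × N: no H
  1 × N (charge +1): no H
  Total hydrogens = 4.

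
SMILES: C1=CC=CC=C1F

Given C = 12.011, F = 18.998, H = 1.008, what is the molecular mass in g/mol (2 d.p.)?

96.10

Molecular formula: C6H5F.
M = 6×12.011 + 1×18.998 + 5×1.008 = 96.10 g/mol.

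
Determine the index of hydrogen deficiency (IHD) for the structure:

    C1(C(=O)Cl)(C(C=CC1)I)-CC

3

Molecular formula from the SMILES: C8H10ClIO.
DoU = (2C + 2 + N − H − X)/2 = (2·8 + 2 + 0 − 10 − 2)/2 = 6/2 = 3.
(Structurally: 1 ring(s) + 2 π bond(s) = 3.)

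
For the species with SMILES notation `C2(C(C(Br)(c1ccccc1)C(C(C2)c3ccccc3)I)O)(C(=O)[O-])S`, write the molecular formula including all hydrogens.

Heavy atoms from the SMILES: 1 Br, 19 C, 1 I, 3 O, 1 S.
Implicit hydrogens by atom environment:
  10 × C (aromatic): 1 H each → 10
  3 × C: 1 H each → 3
  3 × C: no H
  2 × C (aromatic): no H
  1 × Br: no H
  1 × C: 2 H
  1 × I: no H
  1 × O: 1 H
  1 × O: no H
  1 × O (charge -1): no H
  1 × S: 1 H
  Total hydrogens = 17.
Net charge -1.
Molecular formula: C19H17BrIO3S-

C19H17BrIO3S-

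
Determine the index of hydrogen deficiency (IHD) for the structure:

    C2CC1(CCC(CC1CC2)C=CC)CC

Molecular formula from the SMILES: C15H26.
DoU = (2C + 2 + N − H − X)/2 = (2·15 + 2 + 0 − 26 − 0)/2 = 6/2 = 3.
(Structurally: 2 ring(s) + 1 π bond(s) = 3.)

3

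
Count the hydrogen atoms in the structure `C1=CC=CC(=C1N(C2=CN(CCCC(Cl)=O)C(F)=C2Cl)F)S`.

Hydrogens are implicit in SMILES; fill each atom to its normal valence:
  5 × C (aromatic): 1 H each → 5
  5 × C (aromatic): no H
  3 × C: 2 H each → 6
  2 × Cl: no H
  2 × F: no H
  1 × C: no H
  1 × N (aromatic): no H
  1 × N: no H
  1 × O: no H
  1 × S: 1 H
  Total hydrogens = 12.

12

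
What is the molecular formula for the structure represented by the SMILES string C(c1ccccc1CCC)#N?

Heavy atoms from the SMILES: 10 C, 1 N.
Implicit hydrogens by atom environment:
  4 × C (aromatic): 1 H each → 4
  2 × C: 2 H each → 4
  2 × C (aromatic): no H
  1 × C: 3 H
  1 × C: no H
  1 × N: no H
  Total hydrogens = 11.
Molecular formula: C10H11N

C10H11N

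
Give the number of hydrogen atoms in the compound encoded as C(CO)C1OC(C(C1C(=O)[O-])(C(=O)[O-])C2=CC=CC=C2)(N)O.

Hydrogens are implicit in SMILES; fill each atom to its normal valence:
  5 × C (aromatic): 1 H each → 5
  4 × C: no H
  3 × O: no H
  2 × C: 2 H each → 4
  2 × C: 1 H each → 2
  2 × O: 1 H each → 2
  2 × O (charge -1): no H
  1 × C (aromatic): no H
  1 × N: 2 H
  Total hydrogens = 15.

15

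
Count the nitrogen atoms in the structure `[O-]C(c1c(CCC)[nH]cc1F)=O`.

1

The symbol for nitrogen appears 1 time in the SMILES.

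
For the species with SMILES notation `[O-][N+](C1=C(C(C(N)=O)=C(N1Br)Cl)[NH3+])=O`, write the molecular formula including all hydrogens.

Heavy atoms from the SMILES: 1 Br, 5 C, 1 Cl, 4 N, 3 O.
Implicit hydrogens by atom environment:
  4 × C (aromatic): no H
  2 × O: no H
  1 × Br: no H
  1 × C: no H
  1 × Cl: no H
  1 × N (charge +1): 3 H
  1 × N: 2 H
  1 × N (aromatic): no H
  1 × N (charge +1): no H
  1 × O (charge -1): no H
  Total hydrogens = 5.
Net charge +1.
Molecular formula: C5H5BrClN4O3+

C5H5BrClN4O3+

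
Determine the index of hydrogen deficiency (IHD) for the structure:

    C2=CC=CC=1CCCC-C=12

5

Molecular formula from the SMILES: C10H12.
DoU = (2C + 2 + N − H − X)/2 = (2·10 + 2 + 0 − 12 − 0)/2 = 10/2 = 5.
(Structurally: 2 ring(s) + 3 π bond(s) = 5.)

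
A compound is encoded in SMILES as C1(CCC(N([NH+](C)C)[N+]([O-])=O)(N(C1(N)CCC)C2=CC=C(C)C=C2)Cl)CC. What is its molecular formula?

C19H33ClN5O2+

Heavy atoms from the SMILES: 19 C, 1 Cl, 5 N, 2 O.
Implicit hydrogens by atom environment:
  5 × C: 3 H each → 15
  5 × C: 2 H each → 10
  4 × C (aromatic): 1 H each → 4
  2 × C: no H
  2 × C (aromatic): no H
  2 × N: no H
  1 × C: 1 H
  1 × Cl: no H
  1 × N: 2 H
  1 × N (charge +1): 1 H
  1 × N (charge +1): no H
  1 × O: no H
  1 × O (charge -1): no H
  Total hydrogens = 33.
Net charge +1.
Molecular formula: C19H33ClN5O2+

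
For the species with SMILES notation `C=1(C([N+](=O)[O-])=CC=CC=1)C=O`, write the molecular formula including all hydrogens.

Heavy atoms from the SMILES: 7 C, 1 N, 3 O.
Implicit hydrogens by atom environment:
  4 × C (aromatic): 1 H each → 4
  2 × C (aromatic): no H
  2 × O: no H
  1 × C: 1 H
  1 × N (charge +1): no H
  1 × O (charge -1): no H
  Total hydrogens = 5.
Molecular formula: C7H5NO3

C7H5NO3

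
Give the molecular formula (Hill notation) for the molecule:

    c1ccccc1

C6H6

Heavy atoms from the SMILES: 6 C.
Implicit hydrogens by atom environment:
  6 × C (aromatic): 1 H each → 6
  Total hydrogens = 6.
Molecular formula: C6H6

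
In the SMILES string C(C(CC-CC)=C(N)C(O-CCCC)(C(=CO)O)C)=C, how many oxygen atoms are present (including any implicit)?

3

The symbol for oxygen appears 3 times in the SMILES.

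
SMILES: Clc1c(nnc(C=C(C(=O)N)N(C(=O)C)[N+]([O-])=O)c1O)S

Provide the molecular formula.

Heavy atoms from the SMILES: 9 C, 1 Cl, 5 N, 5 O, 1 S.
Implicit hydrogens by atom environment:
  4 × C (aromatic): no H
  3 × C: no H
  3 × O: no H
  2 × N (aromatic): no H
  1 × C: 3 H
  1 × C: 1 H
  1 × Cl: no H
  1 × N: 2 H
  1 × N: no H
  1 × N (charge +1): no H
  1 × O: 1 H
  1 × O (charge -1): no H
  1 × S: 1 H
  Total hydrogens = 8.
Molecular formula: C9H8ClN5O5S

C9H8ClN5O5S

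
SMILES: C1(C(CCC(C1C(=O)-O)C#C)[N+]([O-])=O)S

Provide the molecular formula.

Heavy atoms from the SMILES: 9 C, 1 N, 4 O, 1 S.
Implicit hydrogens by atom environment:
  5 × C: 1 H each → 5
  2 × C: 2 H each → 4
  2 × C: no H
  2 × O: no H
  1 × N (charge +1): no H
  1 × O: 1 H
  1 × O (charge -1): no H
  1 × S: 1 H
  Total hydrogens = 11.
Molecular formula: C9H11NO4S

C9H11NO4S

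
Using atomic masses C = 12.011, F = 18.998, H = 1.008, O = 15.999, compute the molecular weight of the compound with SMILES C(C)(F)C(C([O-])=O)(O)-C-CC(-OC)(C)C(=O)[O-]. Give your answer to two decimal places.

250.22

Molecular formula: [C10H15FO6]2-.
M = 10×12.011 + 1×18.998 + 15×1.008 + 6×15.999 = 250.22 g/mol.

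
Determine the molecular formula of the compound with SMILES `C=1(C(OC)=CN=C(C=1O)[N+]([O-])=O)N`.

Heavy atoms from the SMILES: 6 C, 3 N, 4 O.
Implicit hydrogens by atom environment:
  4 × C (aromatic): no H
  2 × O: no H
  1 × C: 3 H
  1 × C (aromatic): 1 H
  1 × N: 2 H
  1 × N (aromatic): no H
  1 × N (charge +1): no H
  1 × O: 1 H
  1 × O (charge -1): no H
  Total hydrogens = 7.
Molecular formula: C6H7N3O4

C6H7N3O4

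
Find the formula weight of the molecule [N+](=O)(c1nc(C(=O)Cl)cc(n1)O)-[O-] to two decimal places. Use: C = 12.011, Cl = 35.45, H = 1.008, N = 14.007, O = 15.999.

Molecular formula: C5H2ClN3O4.
M = 5×12.011 + 1×35.45 + 2×1.008 + 3×14.007 + 4×15.999 = 203.54 g/mol.

203.54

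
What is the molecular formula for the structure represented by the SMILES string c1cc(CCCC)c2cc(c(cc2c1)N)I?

C14H16IN

Heavy atoms from the SMILES: 14 C, 1 I, 1 N.
Implicit hydrogens by atom environment:
  5 × C (aromatic): 1 H each → 5
  5 × C (aromatic): no H
  3 × C: 2 H each → 6
  1 × C: 3 H
  1 × I: no H
  1 × N: 2 H
  Total hydrogens = 16.
Molecular formula: C14H16IN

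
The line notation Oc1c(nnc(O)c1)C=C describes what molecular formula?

Heavy atoms from the SMILES: 6 C, 2 N, 2 O.
Implicit hydrogens by atom environment:
  3 × C (aromatic): no H
  2 × N (aromatic): no H
  2 × O: 1 H each → 2
  1 × C: 2 H
  1 × C (aromatic): 1 H
  1 × C: 1 H
  Total hydrogens = 6.
Molecular formula: C6H6N2O2

C6H6N2O2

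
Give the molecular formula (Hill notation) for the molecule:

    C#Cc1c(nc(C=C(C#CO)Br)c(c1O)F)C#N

Heavy atoms from the SMILES: 1 Br, 12 C, 1 F, 2 N, 2 O.
Implicit hydrogens by atom environment:
  5 × C (aromatic): no H
  5 × C: no H
  2 × C: 1 H each → 2
  2 × O: 1 H each → 2
  1 × Br: no H
  1 × F: no H
  1 × N (aromatic): no H
  1 × N: no H
  Total hydrogens = 4.
Molecular formula: C12H4BrFN2O2

C12H4BrFN2O2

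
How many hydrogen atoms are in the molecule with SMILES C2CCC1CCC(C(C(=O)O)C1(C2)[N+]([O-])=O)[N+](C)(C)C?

Hydrogens are implicit in SMILES; fill each atom to its normal valence:
  6 × C: 2 H each → 12
  3 × C: 3 H each → 9
  3 × C: 1 H each → 3
  2 × C: no H
  2 × N (charge +1): no H
  2 × O: no H
  1 × O: 1 H
  1 × O (charge -1): no H
  Total hydrogens = 25.

25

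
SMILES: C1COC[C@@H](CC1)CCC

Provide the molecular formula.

Heavy atoms from the SMILES: 9 C, 1 O.
Implicit hydrogens by atom environment:
  7 × C: 2 H each → 14
  1 × C: 3 H
  1 × C: 1 H
  1 × O: no H
  Total hydrogens = 18.
Molecular formula: C9H18O

C9H18O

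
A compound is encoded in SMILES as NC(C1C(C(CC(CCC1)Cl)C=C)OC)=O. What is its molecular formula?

C12H20ClNO2

Heavy atoms from the SMILES: 12 C, 1 Cl, 1 N, 2 O.
Implicit hydrogens by atom environment:
  5 × C: 2 H each → 10
  5 × C: 1 H each → 5
  2 × O: no H
  1 × C: 3 H
  1 × C: no H
  1 × Cl: no H
  1 × N: 2 H
  Total hydrogens = 20.
Molecular formula: C12H20ClNO2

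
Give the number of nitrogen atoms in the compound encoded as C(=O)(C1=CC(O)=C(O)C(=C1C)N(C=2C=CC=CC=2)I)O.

The symbol for nitrogen appears 1 time in the SMILES.

1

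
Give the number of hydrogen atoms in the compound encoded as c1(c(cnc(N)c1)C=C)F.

Hydrogens are implicit in SMILES; fill each atom to its normal valence:
  3 × C (aromatic): no H
  2 × C (aromatic): 1 H each → 2
  1 × C: 2 H
  1 × C: 1 H
  1 × F: no H
  1 × N: 2 H
  1 × N (aromatic): no H
  Total hydrogens = 7.

7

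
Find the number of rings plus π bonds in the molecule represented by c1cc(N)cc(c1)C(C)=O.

Molecular formula from the SMILES: C8H9NO.
DoU = (2C + 2 + N − H − X)/2 = (2·8 + 2 + 1 − 9 − 0)/2 = 10/2 = 5.
(Structurally: 1 ring(s) + 4 π bond(s) = 5.)

5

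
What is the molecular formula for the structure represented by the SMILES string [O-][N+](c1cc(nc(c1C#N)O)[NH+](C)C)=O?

Heavy atoms from the SMILES: 8 C, 4 N, 3 O.
Implicit hydrogens by atom environment:
  4 × C (aromatic): no H
  2 × C: 3 H each → 6
  1 × C (aromatic): 1 H
  1 × C: no H
  1 × N (charge +1): 1 H
  1 × N (aromatic): no H
  1 × N (charge +1): no H
  1 × N: no H
  1 × O: 1 H
  1 × O: no H
  1 × O (charge -1): no H
  Total hydrogens = 9.
Net charge +1.
Molecular formula: C8H9N4O3+

C8H9N4O3+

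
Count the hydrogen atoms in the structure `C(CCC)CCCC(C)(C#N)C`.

21

Hydrogens are implicit in SMILES; fill each atom to its normal valence:
  6 × C: 2 H each → 12
  3 × C: 3 H each → 9
  2 × C: no H
  1 × N: no H
  Total hydrogens = 21.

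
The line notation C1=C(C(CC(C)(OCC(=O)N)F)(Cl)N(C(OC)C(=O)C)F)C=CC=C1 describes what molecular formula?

C16H21ClF2N2O4

Heavy atoms from the SMILES: 16 C, 1 Cl, 2 F, 2 N, 4 O.
Implicit hydrogens by atom environment:
  5 × C (aromatic): 1 H each → 5
  4 × C: no H
  4 × O: no H
  3 × C: 3 H each → 9
  2 × C: 2 H each → 4
  2 × F: no H
  1 × C: 1 H
  1 × C (aromatic): no H
  1 × Cl: no H
  1 × N: 2 H
  1 × N: no H
  Total hydrogens = 21.
Molecular formula: C16H21ClF2N2O4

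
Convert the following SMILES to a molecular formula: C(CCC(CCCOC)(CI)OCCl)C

C11H22ClIO2

Heavy atoms from the SMILES: 11 C, 1 Cl, 1 I, 2 O.
Implicit hydrogens by atom environment:
  8 × C: 2 H each → 16
  2 × C: 3 H each → 6
  2 × O: no H
  1 × C: no H
  1 × Cl: no H
  1 × I: no H
  Total hydrogens = 22.
Molecular formula: C11H22ClIO2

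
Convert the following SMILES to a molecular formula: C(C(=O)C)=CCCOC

Heavy atoms from the SMILES: 7 C, 2 O.
Implicit hydrogens by atom environment:
  2 × C: 3 H each → 6
  2 × C: 2 H each → 4
  2 × C: 1 H each → 2
  2 × O: no H
  1 × C: no H
  Total hydrogens = 12.
Molecular formula: C7H12O2

C7H12O2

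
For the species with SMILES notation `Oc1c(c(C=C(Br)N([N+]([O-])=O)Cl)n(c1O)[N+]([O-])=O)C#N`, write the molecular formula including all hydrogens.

Heavy atoms from the SMILES: 1 Br, 7 C, 1 Cl, 5 N, 6 O.
Implicit hydrogens by atom environment:
  4 × C (aromatic): no H
  2 × C: no H
  2 × N: no H
  2 × N (charge +1): no H
  2 × O: 1 H each → 2
  2 × O: no H
  2 × O (charge -1): no H
  1 × Br: no H
  1 × C: 1 H
  1 × Cl: no H
  1 × N (aromatic): no H
  Total hydrogens = 3.
Molecular formula: C7H3BrClN5O6

C7H3BrClN5O6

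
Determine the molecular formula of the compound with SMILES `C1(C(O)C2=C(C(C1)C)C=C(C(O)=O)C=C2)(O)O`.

C12H14O5

Heavy atoms from the SMILES: 12 C, 5 O.
Implicit hydrogens by atom environment:
  4 × O: 1 H each → 4
  3 × C (aromatic): 1 H each → 3
  3 × C (aromatic): no H
  2 × C: 1 H each → 2
  2 × C: no H
  1 × C: 3 H
  1 × C: 2 H
  1 × O: no H
  Total hydrogens = 14.
Molecular formula: C12H14O5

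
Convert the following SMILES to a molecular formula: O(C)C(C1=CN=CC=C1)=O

Heavy atoms from the SMILES: 7 C, 1 N, 2 O.
Implicit hydrogens by atom environment:
  4 × C (aromatic): 1 H each → 4
  2 × O: no H
  1 × C: 3 H
  1 × C (aromatic): no H
  1 × C: no H
  1 × N (aromatic): no H
  Total hydrogens = 7.
Molecular formula: C7H7NO2

C7H7NO2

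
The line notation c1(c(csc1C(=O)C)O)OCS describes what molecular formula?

Heavy atoms from the SMILES: 7 C, 3 O, 2 S.
Implicit hydrogens by atom environment:
  3 × C (aromatic): no H
  2 × O: no H
  1 × C: 3 H
  1 × C: 2 H
  1 × C (aromatic): 1 H
  1 × C: no H
  1 × O: 1 H
  1 × S: 1 H
  1 × S (aromatic): no H
  Total hydrogens = 8.
Molecular formula: C7H8O3S2

C7H8O3S2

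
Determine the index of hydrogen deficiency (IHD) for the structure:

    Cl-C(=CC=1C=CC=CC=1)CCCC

5

Molecular formula from the SMILES: C12H15Cl.
DoU = (2C + 2 + N − H − X)/2 = (2·12 + 2 + 0 − 15 − 1)/2 = 10/2 = 5.
(Structurally: 1 ring(s) + 4 π bond(s) = 5.)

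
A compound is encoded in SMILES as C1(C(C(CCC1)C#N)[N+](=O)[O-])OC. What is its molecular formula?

C8H12N2O3

Heavy atoms from the SMILES: 8 C, 2 N, 3 O.
Implicit hydrogens by atom environment:
  3 × C: 2 H each → 6
  3 × C: 1 H each → 3
  2 × O: no H
  1 × C: 3 H
  1 × C: no H
  1 × N (charge +1): no H
  1 × N: no H
  1 × O (charge -1): no H
  Total hydrogens = 12.
Molecular formula: C8H12N2O3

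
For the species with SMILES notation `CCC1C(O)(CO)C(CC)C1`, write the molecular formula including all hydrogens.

C9H18O2

Heavy atoms from the SMILES: 9 C, 2 O.
Implicit hydrogens by atom environment:
  4 × C: 2 H each → 8
  2 × C: 3 H each → 6
  2 × C: 1 H each → 2
  2 × O: 1 H each → 2
  1 × C: no H
  Total hydrogens = 18.
Molecular formula: C9H18O2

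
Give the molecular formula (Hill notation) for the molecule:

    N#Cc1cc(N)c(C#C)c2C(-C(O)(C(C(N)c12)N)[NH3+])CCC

C16H22N5O+

Heavy atoms from the SMILES: 16 C, 5 N, 1 O.
Implicit hydrogens by atom environment:
  5 × C (aromatic): no H
  4 × C: 1 H each → 4
  3 × C: no H
  3 × N: 2 H each → 6
  2 × C: 2 H each → 4
  1 × C: 3 H
  1 × C (aromatic): 1 H
  1 × N (charge +1): 3 H
  1 × N: no H
  1 × O: 1 H
  Total hydrogens = 22.
Net charge +1.
Molecular formula: C16H22N5O+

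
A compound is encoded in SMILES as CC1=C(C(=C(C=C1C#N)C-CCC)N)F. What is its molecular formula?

C12H15FN2

Heavy atoms from the SMILES: 12 C, 1 F, 2 N.
Implicit hydrogens by atom environment:
  5 × C (aromatic): no H
  3 × C: 2 H each → 6
  2 × C: 3 H each → 6
  1 × C (aromatic): 1 H
  1 × C: no H
  1 × F: no H
  1 × N: 2 H
  1 × N: no H
  Total hydrogens = 15.
Molecular formula: C12H15FN2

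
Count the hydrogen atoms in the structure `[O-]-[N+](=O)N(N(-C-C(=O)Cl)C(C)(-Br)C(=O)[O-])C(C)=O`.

Hydrogens are implicit in SMILES; fill each atom to its normal valence:
  4 × C: no H
  4 × O: no H
  2 × C: 3 H each → 6
  2 × N: no H
  2 × O (charge -1): no H
  1 × Br: no H
  1 × C: 2 H
  1 × Cl: no H
  1 × N (charge +1): no H
  Total hydrogens = 8.

8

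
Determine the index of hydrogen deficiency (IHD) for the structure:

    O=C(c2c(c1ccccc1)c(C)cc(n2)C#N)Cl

11

Molecular formula from the SMILES: C14H9ClN2O.
DoU = (2C + 2 + N − H − X)/2 = (2·14 + 2 + 2 − 9 − 1)/2 = 22/2 = 11.
(Structurally: 2 ring(s) + 9 π bond(s) = 11.)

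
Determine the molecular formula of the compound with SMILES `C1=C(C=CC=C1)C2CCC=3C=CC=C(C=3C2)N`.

C16H17N

Heavy atoms from the SMILES: 16 C, 1 N.
Implicit hydrogens by atom environment:
  8 × C (aromatic): 1 H each → 8
  4 × C (aromatic): no H
  3 × C: 2 H each → 6
  1 × C: 1 H
  1 × N: 2 H
  Total hydrogens = 17.
Molecular formula: C16H17N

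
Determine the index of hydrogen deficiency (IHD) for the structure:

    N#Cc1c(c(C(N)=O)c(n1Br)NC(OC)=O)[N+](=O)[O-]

Molecular formula from the SMILES: C8H6BrN5O5.
DoU = (2C + 2 + N − H − X)/2 = (2·8 + 2 + 5 − 6 − 1)/2 = 16/2 = 8.
(Structurally: 1 ring(s) + 7 π bond(s) = 8.)

8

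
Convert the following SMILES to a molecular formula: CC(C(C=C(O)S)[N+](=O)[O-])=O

C5H7NO4S

Heavy atoms from the SMILES: 5 C, 1 N, 4 O, 1 S.
Implicit hydrogens by atom environment:
  2 × C: 1 H each → 2
  2 × C: no H
  2 × O: no H
  1 × C: 3 H
  1 × N (charge +1): no H
  1 × O: 1 H
  1 × O (charge -1): no H
  1 × S: 1 H
  Total hydrogens = 7.
Molecular formula: C5H7NO4S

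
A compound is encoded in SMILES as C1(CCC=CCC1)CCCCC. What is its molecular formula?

Heavy atoms from the SMILES: 12 C.
Implicit hydrogens by atom environment:
  8 × C: 2 H each → 16
  3 × C: 1 H each → 3
  1 × C: 3 H
  Total hydrogens = 22.
Molecular formula: C12H22

C12H22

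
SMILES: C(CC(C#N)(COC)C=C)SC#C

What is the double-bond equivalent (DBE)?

Molecular formula from the SMILES: C10H13NOS.
DoU = (2C + 2 + N − H − X)/2 = (2·10 + 2 + 1 − 13 − 0)/2 = 10/2 = 5.
(Structurally: 0 ring(s) + 5 π bond(s) = 5.)

5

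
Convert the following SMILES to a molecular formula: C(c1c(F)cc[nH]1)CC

Heavy atoms from the SMILES: 7 C, 1 F, 1 N.
Implicit hydrogens by atom environment:
  2 × C: 2 H each → 4
  2 × C (aromatic): 1 H each → 2
  2 × C (aromatic): no H
  1 × C: 3 H
  1 × F: no H
  1 × N (aromatic): 1 H
  Total hydrogens = 10.
Molecular formula: C7H10FN

C7H10FN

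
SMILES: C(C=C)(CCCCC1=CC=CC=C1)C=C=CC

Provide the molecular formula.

Heavy atoms from the SMILES: 17 C.
Implicit hydrogens by atom environment:
  5 × C: 2 H each → 10
  5 × C (aromatic): 1 H each → 5
  4 × C: 1 H each → 4
  1 × C: 3 H
  1 × C: no H
  1 × C (aromatic): no H
  Total hydrogens = 22.
Molecular formula: C17H22

C17H22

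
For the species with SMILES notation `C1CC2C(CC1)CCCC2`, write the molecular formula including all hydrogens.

Heavy atoms from the SMILES: 10 C.
Implicit hydrogens by atom environment:
  8 × C: 2 H each → 16
  2 × C: 1 H each → 2
  Total hydrogens = 18.
Molecular formula: C10H18

C10H18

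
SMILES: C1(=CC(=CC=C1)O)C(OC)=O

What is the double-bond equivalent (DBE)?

5

Molecular formula from the SMILES: C8H8O3.
DoU = (2C + 2 + N − H − X)/2 = (2·8 + 2 + 0 − 8 − 0)/2 = 10/2 = 5.
(Structurally: 1 ring(s) + 4 π bond(s) = 5.)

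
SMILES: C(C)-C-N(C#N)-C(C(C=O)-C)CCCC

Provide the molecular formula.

C12H22N2O

Heavy atoms from the SMILES: 12 C, 2 N, 1 O.
Implicit hydrogens by atom environment:
  5 × C: 2 H each → 10
  3 × C: 3 H each → 9
  3 × C: 1 H each → 3
  2 × N: no H
  1 × C: no H
  1 × O: no H
  Total hydrogens = 22.
Molecular formula: C12H22N2O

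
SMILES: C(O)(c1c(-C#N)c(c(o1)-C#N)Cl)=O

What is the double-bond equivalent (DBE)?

Molecular formula from the SMILES: C7HClN2O3.
DoU = (2C + 2 + N − H − X)/2 = (2·7 + 2 + 2 − 1 − 1)/2 = 16/2 = 8.
(Structurally: 1 ring(s) + 7 π bond(s) = 8.)

8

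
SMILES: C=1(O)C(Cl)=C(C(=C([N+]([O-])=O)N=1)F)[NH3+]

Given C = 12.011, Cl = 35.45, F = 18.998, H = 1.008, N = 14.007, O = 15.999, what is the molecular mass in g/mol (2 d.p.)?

Molecular formula: C5H4ClFN3O3+.
M = 5×12.011 + 1×35.45 + 1×18.998 + 4×1.008 + 3×14.007 + 3×15.999 = 208.55 g/mol.

208.55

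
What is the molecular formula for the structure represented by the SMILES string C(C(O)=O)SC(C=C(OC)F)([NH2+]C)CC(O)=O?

C9H15FNO5S+

Heavy atoms from the SMILES: 9 C, 1 F, 1 N, 5 O, 1 S.
Implicit hydrogens by atom environment:
  4 × C: no H
  3 × O: no H
  2 × C: 3 H each → 6
  2 × C: 2 H each → 4
  2 × O: 1 H each → 2
  1 × C: 1 H
  1 × F: no H
  1 × N (charge +1): 2 H
  1 × S: no H
  Total hydrogens = 15.
Net charge +1.
Molecular formula: C9H15FNO5S+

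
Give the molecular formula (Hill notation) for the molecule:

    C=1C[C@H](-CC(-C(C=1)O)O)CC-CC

C11H20O2

Heavy atoms from the SMILES: 11 C, 2 O.
Implicit hydrogens by atom environment:
  5 × C: 2 H each → 10
  5 × C: 1 H each → 5
  2 × O: 1 H each → 2
  1 × C: 3 H
  Total hydrogens = 20.
Molecular formula: C11H20O2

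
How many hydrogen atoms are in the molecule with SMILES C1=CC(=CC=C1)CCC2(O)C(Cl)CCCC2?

19

Hydrogens are implicit in SMILES; fill each atom to its normal valence:
  6 × C: 2 H each → 12
  5 × C (aromatic): 1 H each → 5
  1 × C: 1 H
  1 × C: no H
  1 × C (aromatic): no H
  1 × Cl: no H
  1 × O: 1 H
  Total hydrogens = 19.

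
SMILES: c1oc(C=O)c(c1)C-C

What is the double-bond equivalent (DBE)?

Molecular formula from the SMILES: C7H8O2.
DoU = (2C + 2 + N − H − X)/2 = (2·7 + 2 + 0 − 8 − 0)/2 = 8/2 = 4.
(Structurally: 1 ring(s) + 3 π bond(s) = 4.)

4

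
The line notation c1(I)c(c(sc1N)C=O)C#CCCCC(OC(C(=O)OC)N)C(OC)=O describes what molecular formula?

Heavy atoms from the SMILES: 16 C, 1 I, 2 N, 6 O, 1 S.
Implicit hydrogens by atom environment:
  6 × O: no H
  4 × C (aromatic): no H
  4 × C: no H
  3 × C: 2 H each → 6
  3 × C: 1 H each → 3
  2 × C: 3 H each → 6
  2 × N: 2 H each → 4
  1 × I: no H
  1 × S (aromatic): no H
  Total hydrogens = 19.
Molecular formula: C16H19IN2O6S

C16H19IN2O6S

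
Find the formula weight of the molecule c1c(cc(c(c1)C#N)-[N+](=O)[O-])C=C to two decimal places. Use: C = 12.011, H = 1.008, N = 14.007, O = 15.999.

174.16

Molecular formula: C9H6N2O2.
M = 9×12.011 + 6×1.008 + 2×14.007 + 2×15.999 = 174.16 g/mol.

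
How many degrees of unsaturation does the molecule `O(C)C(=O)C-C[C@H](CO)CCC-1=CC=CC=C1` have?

5

Molecular formula from the SMILES: C14H20O3.
DoU = (2C + 2 + N − H − X)/2 = (2·14 + 2 + 0 − 20 − 0)/2 = 10/2 = 5.
(Structurally: 1 ring(s) + 4 π bond(s) = 5.)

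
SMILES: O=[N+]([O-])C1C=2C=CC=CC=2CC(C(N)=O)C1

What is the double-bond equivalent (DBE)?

Molecular formula from the SMILES: C11H12N2O3.
DoU = (2C + 2 + N − H − X)/2 = (2·11 + 2 + 2 − 12 − 0)/2 = 14/2 = 7.
(Structurally: 2 ring(s) + 5 π bond(s) = 7.)

7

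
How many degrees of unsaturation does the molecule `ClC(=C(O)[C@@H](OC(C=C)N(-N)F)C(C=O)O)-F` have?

3

Molecular formula from the SMILES: C8H11ClF2N2O4.
DoU = (2C + 2 + N − H − X)/2 = (2·8 + 2 + 2 − 11 − 3)/2 = 6/2 = 3.
(Structurally: 0 ring(s) + 3 π bond(s) = 3.)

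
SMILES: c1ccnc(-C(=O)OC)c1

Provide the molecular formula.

C7H7NO2

Heavy atoms from the SMILES: 7 C, 1 N, 2 O.
Implicit hydrogens by atom environment:
  4 × C (aromatic): 1 H each → 4
  2 × O: no H
  1 × C: 3 H
  1 × C (aromatic): no H
  1 × C: no H
  1 × N (aromatic): no H
  Total hydrogens = 7.
Molecular formula: C7H7NO2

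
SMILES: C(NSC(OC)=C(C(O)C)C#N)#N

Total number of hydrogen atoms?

9

Hydrogens are implicit in SMILES; fill each atom to its normal valence:
  4 × C: no H
  2 × C: 3 H each → 6
  2 × N: no H
  1 × C: 1 H
  1 × N: 1 H
  1 × O: 1 H
  1 × O: no H
  1 × S: no H
  Total hydrogens = 9.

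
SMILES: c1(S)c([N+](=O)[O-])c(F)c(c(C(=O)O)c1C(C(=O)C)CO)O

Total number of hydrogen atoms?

Hydrogens are implicit in SMILES; fill each atom to its normal valence:
  6 × C (aromatic): no H
  3 × O: 1 H each → 3
  3 × O: no H
  2 × C: no H
  1 × C: 3 H
  1 × C: 2 H
  1 × C: 1 H
  1 × F: no H
  1 × N (charge +1): no H
  1 × O (charge -1): no H
  1 × S: 1 H
  Total hydrogens = 10.

10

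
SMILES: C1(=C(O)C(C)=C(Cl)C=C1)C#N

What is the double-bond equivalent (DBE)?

6

Molecular formula from the SMILES: C8H6ClNO.
DoU = (2C + 2 + N − H − X)/2 = (2·8 + 2 + 1 − 6 − 1)/2 = 12/2 = 6.
(Structurally: 1 ring(s) + 5 π bond(s) = 6.)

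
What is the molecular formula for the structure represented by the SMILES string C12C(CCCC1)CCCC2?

C10H18

Heavy atoms from the SMILES: 10 C.
Implicit hydrogens by atom environment:
  8 × C: 2 H each → 16
  2 × C: 1 H each → 2
  Total hydrogens = 18.
Molecular formula: C10H18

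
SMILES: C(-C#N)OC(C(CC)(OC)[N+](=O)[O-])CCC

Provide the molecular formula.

Heavy atoms from the SMILES: 10 C, 2 N, 4 O.
Implicit hydrogens by atom environment:
  4 × C: 2 H each → 8
  3 × C: 3 H each → 9
  3 × O: no H
  2 × C: no H
  1 × C: 1 H
  1 × N (charge +1): no H
  1 × N: no H
  1 × O (charge -1): no H
  Total hydrogens = 18.
Molecular formula: C10H18N2O4

C10H18N2O4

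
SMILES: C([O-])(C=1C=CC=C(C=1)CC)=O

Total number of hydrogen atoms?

9

Hydrogens are implicit in SMILES; fill each atom to its normal valence:
  4 × C (aromatic): 1 H each → 4
  2 × C (aromatic): no H
  1 × C: 3 H
  1 × C: 2 H
  1 × C: no H
  1 × O: no H
  1 × O (charge -1): no H
  Total hydrogens = 9.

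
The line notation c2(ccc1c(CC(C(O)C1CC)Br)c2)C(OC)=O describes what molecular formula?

Heavy atoms from the SMILES: 1 Br, 14 C, 3 O.
Implicit hydrogens by atom environment:
  3 × C (aromatic): 1 H each → 3
  3 × C: 1 H each → 3
  3 × C (aromatic): no H
  2 × C: 3 H each → 6
  2 × C: 2 H each → 4
  2 × O: no H
  1 × Br: no H
  1 × C: no H
  1 × O: 1 H
  Total hydrogens = 17.
Molecular formula: C14H17BrO3

C14H17BrO3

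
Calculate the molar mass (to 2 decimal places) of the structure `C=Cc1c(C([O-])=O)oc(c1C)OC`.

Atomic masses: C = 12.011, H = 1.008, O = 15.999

Molecular formula: C9H9O4-.
M = 9×12.011 + 9×1.008 + 4×15.999 = 181.17 g/mol.

181.17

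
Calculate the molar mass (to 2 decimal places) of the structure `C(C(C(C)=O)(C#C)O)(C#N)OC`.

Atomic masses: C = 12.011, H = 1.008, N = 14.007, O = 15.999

Molecular formula: C8H9NO3.
M = 8×12.011 + 9×1.008 + 1×14.007 + 3×15.999 = 167.16 g/mol.

167.16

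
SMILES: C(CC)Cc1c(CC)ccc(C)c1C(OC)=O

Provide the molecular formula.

C15H22O2

Heavy atoms from the SMILES: 15 C, 2 O.
Implicit hydrogens by atom environment:
  4 × C: 3 H each → 12
  4 × C: 2 H each → 8
  4 × C (aromatic): no H
  2 × C (aromatic): 1 H each → 2
  2 × O: no H
  1 × C: no H
  Total hydrogens = 22.
Molecular formula: C15H22O2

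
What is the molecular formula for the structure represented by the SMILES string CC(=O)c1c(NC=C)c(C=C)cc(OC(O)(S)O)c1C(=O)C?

C15H17NO5S

Heavy atoms from the SMILES: 15 C, 1 N, 5 O, 1 S.
Implicit hydrogens by atom environment:
  5 × C (aromatic): no H
  3 × C: no H
  3 × O: no H
  2 × C: 3 H each → 6
  2 × C: 2 H each → 4
  2 × C: 1 H each → 2
  2 × O: 1 H each → 2
  1 × C (aromatic): 1 H
  1 × N: 1 H
  1 × S: 1 H
  Total hydrogens = 17.
Molecular formula: C15H17NO5S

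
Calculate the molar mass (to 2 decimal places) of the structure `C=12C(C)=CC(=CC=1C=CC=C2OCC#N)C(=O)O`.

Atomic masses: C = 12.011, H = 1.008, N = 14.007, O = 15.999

Molecular formula: C14H11NO3.
M = 14×12.011 + 11×1.008 + 1×14.007 + 3×15.999 = 241.25 g/mol.

241.25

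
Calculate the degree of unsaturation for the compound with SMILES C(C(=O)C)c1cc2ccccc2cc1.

Molecular formula from the SMILES: C13H12O.
DoU = (2C + 2 + N − H − X)/2 = (2·13 + 2 + 0 − 12 − 0)/2 = 16/2 = 8.
(Structurally: 2 ring(s) + 6 π bond(s) = 8.)

8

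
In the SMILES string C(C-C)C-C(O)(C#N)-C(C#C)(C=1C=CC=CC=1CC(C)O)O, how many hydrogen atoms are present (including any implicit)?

23

Hydrogens are implicit in SMILES; fill each atom to its normal valence:
  4 × C: 2 H each → 8
  4 × C (aromatic): 1 H each → 4
  4 × C: no H
  3 × O: 1 H each → 3
  2 × C: 3 H each → 6
  2 × C: 1 H each → 2
  2 × C (aromatic): no H
  1 × N: no H
  Total hydrogens = 23.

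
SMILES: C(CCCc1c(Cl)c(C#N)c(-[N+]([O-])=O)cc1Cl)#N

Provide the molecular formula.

C11H7Cl2N3O2

Heavy atoms from the SMILES: 11 C, 2 Cl, 3 N, 2 O.
Implicit hydrogens by atom environment:
  5 × C (aromatic): no H
  3 × C: 2 H each → 6
  2 × C: no H
  2 × Cl: no H
  2 × N: no H
  1 × C (aromatic): 1 H
  1 × N (charge +1): no H
  1 × O: no H
  1 × O (charge -1): no H
  Total hydrogens = 7.
Molecular formula: C11H7Cl2N3O2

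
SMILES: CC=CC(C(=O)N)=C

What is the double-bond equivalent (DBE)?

Molecular formula from the SMILES: C6H9NO.
DoU = (2C + 2 + N − H − X)/2 = (2·6 + 2 + 1 − 9 − 0)/2 = 6/2 = 3.
(Structurally: 0 ring(s) + 3 π bond(s) = 3.)

3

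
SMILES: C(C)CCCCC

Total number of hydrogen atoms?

16

Hydrogens are implicit in SMILES; fill each atom to its normal valence:
  5 × C: 2 H each → 10
  2 × C: 3 H each → 6
  Total hydrogens = 16.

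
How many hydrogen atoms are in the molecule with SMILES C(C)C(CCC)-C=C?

Hydrogens are implicit in SMILES; fill each atom to its normal valence:
  4 × C: 2 H each → 8
  2 × C: 3 H each → 6
  2 × C: 1 H each → 2
  Total hydrogens = 16.

16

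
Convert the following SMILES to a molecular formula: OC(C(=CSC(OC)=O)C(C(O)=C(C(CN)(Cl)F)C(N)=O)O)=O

Heavy atoms from the SMILES: 11 C, 1 Cl, 1 F, 2 N, 7 O, 1 S.
Implicit hydrogens by atom environment:
  7 × C: no H
  4 × O: no H
  3 × O: 1 H each → 3
  2 × C: 1 H each → 2
  2 × N: 2 H each → 4
  1 × C: 3 H
  1 × C: 2 H
  1 × Cl: no H
  1 × F: no H
  1 × S: no H
  Total hydrogens = 14.
Molecular formula: C11H14ClFN2O7S

C11H14ClFN2O7S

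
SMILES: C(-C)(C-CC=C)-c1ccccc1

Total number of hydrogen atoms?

Hydrogens are implicit in SMILES; fill each atom to its normal valence:
  5 × C (aromatic): 1 H each → 5
  3 × C: 2 H each → 6
  2 × C: 1 H each → 2
  1 × C: 3 H
  1 × C (aromatic): no H
  Total hydrogens = 16.

16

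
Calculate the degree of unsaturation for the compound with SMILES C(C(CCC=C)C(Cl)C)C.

Molecular formula from the SMILES: C9H17Cl.
DoU = (2C + 2 + N − H − X)/2 = (2·9 + 2 + 0 − 17 − 1)/2 = 2/2 = 1.
(Structurally: 0 ring(s) + 1 π bond(s) = 1.)

1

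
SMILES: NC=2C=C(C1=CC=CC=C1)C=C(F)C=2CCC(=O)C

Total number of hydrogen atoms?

Hydrogens are implicit in SMILES; fill each atom to its normal valence:
  7 × C (aromatic): 1 H each → 7
  5 × C (aromatic): no H
  2 × C: 2 H each → 4
  1 × C: 3 H
  1 × C: no H
  1 × F: no H
  1 × N: 2 H
  1 × O: no H
  Total hydrogens = 16.

16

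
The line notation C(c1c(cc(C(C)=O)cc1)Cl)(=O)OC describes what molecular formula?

Heavy atoms from the SMILES: 10 C, 1 Cl, 3 O.
Implicit hydrogens by atom environment:
  3 × C (aromatic): 1 H each → 3
  3 × C (aromatic): no H
  3 × O: no H
  2 × C: 3 H each → 6
  2 × C: no H
  1 × Cl: no H
  Total hydrogens = 9.
Molecular formula: C10H9ClO3

C10H9ClO3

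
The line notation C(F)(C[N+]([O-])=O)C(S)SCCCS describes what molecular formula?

C6H12FNO2S3

Heavy atoms from the SMILES: 6 C, 1 F, 1 N, 2 O, 3 S.
Implicit hydrogens by atom environment:
  4 × C: 2 H each → 8
  2 × C: 1 H each → 2
  2 × S: 1 H each → 2
  1 × F: no H
  1 × N (charge +1): no H
  1 × O: no H
  1 × O (charge -1): no H
  1 × S: no H
  Total hydrogens = 12.
Molecular formula: C6H12FNO2S3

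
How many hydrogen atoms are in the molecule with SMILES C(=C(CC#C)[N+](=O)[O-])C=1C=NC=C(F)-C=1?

7

Hydrogens are implicit in SMILES; fill each atom to its normal valence:
  3 × C (aromatic): 1 H each → 3
  2 × C: 1 H each → 2
  2 × C (aromatic): no H
  2 × C: no H
  1 × C: 2 H
  1 × F: no H
  1 × N (aromatic): no H
  1 × N (charge +1): no H
  1 × O: no H
  1 × O (charge -1): no H
  Total hydrogens = 7.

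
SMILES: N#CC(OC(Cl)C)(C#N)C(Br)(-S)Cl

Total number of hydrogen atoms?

Hydrogens are implicit in SMILES; fill each atom to its normal valence:
  4 × C: no H
  2 × Cl: no H
  2 × N: no H
  1 × Br: no H
  1 × C: 3 H
  1 × C: 1 H
  1 × O: no H
  1 × S: 1 H
  Total hydrogens = 5.

5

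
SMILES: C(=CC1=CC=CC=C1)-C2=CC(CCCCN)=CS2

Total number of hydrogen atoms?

19

Hydrogens are implicit in SMILES; fill each atom to its normal valence:
  7 × C (aromatic): 1 H each → 7
  4 × C: 2 H each → 8
  3 × C (aromatic): no H
  2 × C: 1 H each → 2
  1 × N: 2 H
  1 × S (aromatic): no H
  Total hydrogens = 19.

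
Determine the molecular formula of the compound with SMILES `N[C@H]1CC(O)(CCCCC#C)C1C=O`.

Heavy atoms from the SMILES: 11 C, 1 N, 2 O.
Implicit hydrogens by atom environment:
  5 × C: 2 H each → 10
  4 × C: 1 H each → 4
  2 × C: no H
  1 × N: 2 H
  1 × O: 1 H
  1 × O: no H
  Total hydrogens = 17.
Molecular formula: C11H17NO2

C11H17NO2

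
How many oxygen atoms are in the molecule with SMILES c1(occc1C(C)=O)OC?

3

The symbol for oxygen appears 3 times in the SMILES.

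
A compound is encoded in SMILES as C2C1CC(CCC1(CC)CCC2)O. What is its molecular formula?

Heavy atoms from the SMILES: 12 C, 1 O.
Implicit hydrogens by atom environment:
  8 × C: 2 H each → 16
  2 × C: 1 H each → 2
  1 × C: 3 H
  1 × C: no H
  1 × O: 1 H
  Total hydrogens = 22.
Molecular formula: C12H22O

C12H22O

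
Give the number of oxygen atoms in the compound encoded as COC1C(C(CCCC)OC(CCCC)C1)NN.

The symbol for oxygen appears 2 times in the SMILES.

2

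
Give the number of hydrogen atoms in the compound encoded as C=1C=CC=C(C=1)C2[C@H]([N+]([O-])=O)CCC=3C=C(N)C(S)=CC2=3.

16

Hydrogens are implicit in SMILES; fill each atom to its normal valence:
  7 × C (aromatic): 1 H each → 7
  5 × C (aromatic): no H
  2 × C: 2 H each → 4
  2 × C: 1 H each → 2
  1 × N: 2 H
  1 × N (charge +1): no H
  1 × O: no H
  1 × O (charge -1): no H
  1 × S: 1 H
  Total hydrogens = 16.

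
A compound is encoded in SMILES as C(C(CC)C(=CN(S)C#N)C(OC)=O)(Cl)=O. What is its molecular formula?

Heavy atoms from the SMILES: 9 C, 1 Cl, 2 N, 3 O, 1 S.
Implicit hydrogens by atom environment:
  4 × C: no H
  3 × O: no H
  2 × C: 3 H each → 6
  2 × C: 1 H each → 2
  2 × N: no H
  1 × C: 2 H
  1 × Cl: no H
  1 × S: 1 H
  Total hydrogens = 11.
Molecular formula: C9H11ClN2O3S

C9H11ClN2O3S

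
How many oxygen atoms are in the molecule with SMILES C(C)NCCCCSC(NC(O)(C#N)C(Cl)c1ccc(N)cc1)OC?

2

The symbol for oxygen appears 2 times in the SMILES.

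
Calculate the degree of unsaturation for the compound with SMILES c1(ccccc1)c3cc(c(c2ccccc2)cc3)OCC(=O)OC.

Molecular formula from the SMILES: C21H18O3.
DoU = (2C + 2 + N − H − X)/2 = (2·21 + 2 + 0 − 18 − 0)/2 = 26/2 = 13.
(Structurally: 3 ring(s) + 10 π bond(s) = 13.)

13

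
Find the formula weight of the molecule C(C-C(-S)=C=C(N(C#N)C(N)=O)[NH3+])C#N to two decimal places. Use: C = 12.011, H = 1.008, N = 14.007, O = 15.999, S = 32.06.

Molecular formula: C8H10N5OS+.
M = 8×12.011 + 10×1.008 + 5×14.007 + 1×15.999 + 1×32.06 = 224.26 g/mol.

224.26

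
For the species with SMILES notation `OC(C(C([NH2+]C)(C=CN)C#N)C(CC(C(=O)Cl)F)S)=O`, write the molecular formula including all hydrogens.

Heavy atoms from the SMILES: 11 C, 1 Cl, 1 F, 3 N, 3 O, 1 S.
Implicit hydrogens by atom environment:
  5 × C: 1 H each → 5
  4 × C: no H
  2 × O: no H
  1 × C: 3 H
  1 × C: 2 H
  1 × Cl: no H
  1 × F: no H
  1 × N (charge +1): 2 H
  1 × N: 2 H
  1 × N: no H
  1 × O: 1 H
  1 × S: 1 H
  Total hydrogens = 16.
Net charge +1.
Molecular formula: C11H16ClFN3O3S+

C11H16ClFN3O3S+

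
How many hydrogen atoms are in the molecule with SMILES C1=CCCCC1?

10

Hydrogens are implicit in SMILES; fill each atom to its normal valence:
  4 × C: 2 H each → 8
  2 × C: 1 H each → 2
  Total hydrogens = 10.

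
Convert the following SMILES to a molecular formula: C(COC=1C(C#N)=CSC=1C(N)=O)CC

Heavy atoms from the SMILES: 10 C, 2 N, 2 O, 1 S.
Implicit hydrogens by atom environment:
  3 × C: 2 H each → 6
  3 × C (aromatic): no H
  2 × C: no H
  2 × O: no H
  1 × C: 3 H
  1 × C (aromatic): 1 H
  1 × N: 2 H
  1 × N: no H
  1 × S (aromatic): no H
  Total hydrogens = 12.
Molecular formula: C10H12N2O2S

C10H12N2O2S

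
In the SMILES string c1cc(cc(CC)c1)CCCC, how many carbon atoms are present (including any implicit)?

12

The symbol for carbon appears 12 times in the SMILES. Lowercase c denotes aromatic carbon and counts toward C.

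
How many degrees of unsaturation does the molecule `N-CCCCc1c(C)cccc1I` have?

Molecular formula from the SMILES: C11H16IN.
DoU = (2C + 2 + N − H − X)/2 = (2·11 + 2 + 1 − 16 − 1)/2 = 8/2 = 4.
(Structurally: 1 ring(s) + 3 π bond(s) = 4.)

4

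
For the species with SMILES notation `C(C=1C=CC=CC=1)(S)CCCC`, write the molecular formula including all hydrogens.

C11H16S

Heavy atoms from the SMILES: 11 C, 1 S.
Implicit hydrogens by atom environment:
  5 × C (aromatic): 1 H each → 5
  3 × C: 2 H each → 6
  1 × C: 3 H
  1 × C: 1 H
  1 × C (aromatic): no H
  1 × S: 1 H
  Total hydrogens = 16.
Molecular formula: C11H16S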